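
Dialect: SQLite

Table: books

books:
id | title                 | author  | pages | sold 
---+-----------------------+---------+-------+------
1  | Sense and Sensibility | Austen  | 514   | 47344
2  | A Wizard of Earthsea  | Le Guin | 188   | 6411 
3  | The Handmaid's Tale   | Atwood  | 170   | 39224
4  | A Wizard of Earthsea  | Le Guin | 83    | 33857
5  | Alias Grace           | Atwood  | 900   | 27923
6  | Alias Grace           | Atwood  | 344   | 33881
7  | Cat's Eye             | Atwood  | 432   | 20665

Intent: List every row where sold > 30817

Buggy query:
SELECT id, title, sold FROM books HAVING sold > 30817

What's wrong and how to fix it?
Bug: HAVING filters the output of aggregation, but this query has no GROUP BY and no aggregate functions, so SQLite rejects it (HAVING clause on a non-aggregate query); the condition here is per row

Fix: Use WHERE for row-level filtering

Corrected query:
SELECT id, title, sold FROM books WHERE sold > 30817

Result:
id | title                 | sold 
---+-----------------------+------
1  | Sense and Sensibility | 47344
3  | The Handmaid's Tale   | 39224
4  | A Wizard of Earthsea  | 33857
6  | Alias Grace           | 33881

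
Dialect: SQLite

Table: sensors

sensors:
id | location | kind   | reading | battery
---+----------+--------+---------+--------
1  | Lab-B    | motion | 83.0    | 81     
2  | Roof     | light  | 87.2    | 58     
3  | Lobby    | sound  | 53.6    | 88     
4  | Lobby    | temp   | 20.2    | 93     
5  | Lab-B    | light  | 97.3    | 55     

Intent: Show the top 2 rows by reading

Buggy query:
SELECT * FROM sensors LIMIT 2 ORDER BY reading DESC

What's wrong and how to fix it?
Bug: LIMIT must come after ORDER BY

Fix: Sort with ORDER BY, then apply LIMIT

Corrected query:
SELECT * FROM sensors ORDER BY reading DESC LIMIT 2

Result:
id | location | kind  | reading | battery
---+----------+-------+---------+--------
5  | Lab-B    | light | 97.3    | 55     
2  | Roof     | light | 87.2    | 58     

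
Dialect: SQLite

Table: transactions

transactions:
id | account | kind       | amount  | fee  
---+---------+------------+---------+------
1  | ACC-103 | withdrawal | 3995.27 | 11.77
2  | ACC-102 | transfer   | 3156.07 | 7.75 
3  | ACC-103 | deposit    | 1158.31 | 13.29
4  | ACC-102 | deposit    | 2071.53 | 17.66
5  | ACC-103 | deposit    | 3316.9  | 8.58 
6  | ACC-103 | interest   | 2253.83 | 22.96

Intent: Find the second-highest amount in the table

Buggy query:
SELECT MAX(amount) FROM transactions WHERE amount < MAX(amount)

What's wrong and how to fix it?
Bug: The inner MAX is an aggregate inside WHERE, which is not allowed

Fix: Put the inner MAX in a scalar subquery

Corrected query:
SELECT MAX(amount) FROM transactions WHERE amount < (SELECT MAX(amount) FROM transactions)

Result:
MAX(amount)
-----------
3316.9     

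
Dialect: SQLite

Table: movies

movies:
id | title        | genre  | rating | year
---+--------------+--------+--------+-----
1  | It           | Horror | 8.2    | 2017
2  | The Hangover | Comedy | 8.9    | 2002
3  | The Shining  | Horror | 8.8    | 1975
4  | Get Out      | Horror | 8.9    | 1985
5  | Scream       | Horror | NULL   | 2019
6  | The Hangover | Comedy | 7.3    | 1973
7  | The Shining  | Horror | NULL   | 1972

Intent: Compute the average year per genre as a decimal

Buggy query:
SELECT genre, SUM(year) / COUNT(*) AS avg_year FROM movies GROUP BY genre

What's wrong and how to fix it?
Bug: Both operands are integers, so '/' performs integer division and truncates

Fix: Cast one side to REAL so the division keeps the fractional part

Corrected query:
SELECT genre, SUM(year) * 1.0 / COUNT(*) AS avg_year FROM movies GROUP BY genre

Result:
genre  | avg_year
-------+---------
Comedy | 1987.5  
Horror | 1993.6  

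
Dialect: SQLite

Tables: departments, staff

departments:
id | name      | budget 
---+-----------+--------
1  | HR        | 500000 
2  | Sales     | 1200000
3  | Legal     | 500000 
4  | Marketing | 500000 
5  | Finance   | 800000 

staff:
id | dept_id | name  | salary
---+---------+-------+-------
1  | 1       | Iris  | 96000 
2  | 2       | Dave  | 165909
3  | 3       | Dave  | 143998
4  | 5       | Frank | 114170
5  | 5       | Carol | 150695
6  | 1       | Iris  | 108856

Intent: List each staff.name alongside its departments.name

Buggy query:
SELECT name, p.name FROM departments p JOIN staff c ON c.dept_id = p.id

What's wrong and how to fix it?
Bug: Both tables have a 'name' column; the unqualified reference is ambiguous

Fix: Qualify the column with its table alias (c.name)

Corrected query:
SELECT c.name, p.name FROM departments p JOIN staff c ON c.dept_id = p.id

Result:
name  | name   
------+--------
Iris  | HR     
Dave  | Sales  
Dave  | Legal  
Frank | Finance
Carol | Finance
Iris  | HR     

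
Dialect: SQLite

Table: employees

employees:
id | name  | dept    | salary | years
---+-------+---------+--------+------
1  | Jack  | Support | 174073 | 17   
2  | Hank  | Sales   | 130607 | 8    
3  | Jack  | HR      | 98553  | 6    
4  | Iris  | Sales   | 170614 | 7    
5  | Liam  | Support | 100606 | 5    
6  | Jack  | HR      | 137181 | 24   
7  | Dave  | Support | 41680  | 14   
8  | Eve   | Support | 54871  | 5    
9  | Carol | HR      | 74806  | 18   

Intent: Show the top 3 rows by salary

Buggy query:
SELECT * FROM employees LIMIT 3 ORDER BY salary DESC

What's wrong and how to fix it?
Bug: ORDER BY cannot follow LIMIT; LIMIT is the final clause

Fix: Swap the clauses: ORDER BY first, then LIMIT

Corrected query:
SELECT * FROM employees ORDER BY salary DESC LIMIT 3

Result:
id | name | dept    | salary | years
---+------+---------+--------+------
1  | Jack | Support | 174073 | 17   
4  | Iris | Sales   | 170614 | 7    
6  | Jack | HR      | 137181 | 24   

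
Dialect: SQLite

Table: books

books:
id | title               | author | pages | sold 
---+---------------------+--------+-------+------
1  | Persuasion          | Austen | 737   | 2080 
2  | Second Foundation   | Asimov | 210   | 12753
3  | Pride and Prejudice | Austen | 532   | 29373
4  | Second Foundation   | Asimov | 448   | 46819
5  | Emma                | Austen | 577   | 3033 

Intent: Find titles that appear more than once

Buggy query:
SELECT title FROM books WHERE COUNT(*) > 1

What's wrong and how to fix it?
Bug: COUNT(*) is an aggregate and cannot be used in WHERE

Fix: GROUP BY title, then filter groups with HAVING COUNT(*) > 1

Corrected query:
SELECT title FROM books GROUP BY title HAVING COUNT(*) > 1

Result:
title            
-----------------
Second Foundation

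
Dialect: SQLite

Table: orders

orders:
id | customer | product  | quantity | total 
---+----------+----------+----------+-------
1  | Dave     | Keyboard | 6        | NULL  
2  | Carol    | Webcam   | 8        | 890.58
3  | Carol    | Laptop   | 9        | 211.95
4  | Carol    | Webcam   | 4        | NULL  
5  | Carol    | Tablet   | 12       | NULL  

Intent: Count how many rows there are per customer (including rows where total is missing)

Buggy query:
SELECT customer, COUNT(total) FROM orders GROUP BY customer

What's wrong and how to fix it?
Bug: COUNT(total) skips NULLs, so groups with missing total are undercounted

Fix: Replace COUNT(total) with COUNT(*)

Corrected query:
SELECT customer, COUNT(*) FROM orders GROUP BY customer

Result:
customer | COUNT(*)
---------+---------
Carol    | 4       
Dave     | 1       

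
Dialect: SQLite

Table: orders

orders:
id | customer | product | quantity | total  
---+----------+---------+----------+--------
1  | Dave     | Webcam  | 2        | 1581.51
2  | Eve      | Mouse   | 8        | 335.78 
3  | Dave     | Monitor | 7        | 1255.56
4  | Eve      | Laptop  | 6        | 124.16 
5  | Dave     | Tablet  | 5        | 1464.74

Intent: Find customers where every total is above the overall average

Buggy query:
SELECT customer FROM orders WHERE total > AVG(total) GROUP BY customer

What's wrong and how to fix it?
Bug: AVG() is an aggregate; it can't sit directly in WHERE

Fix: Compute the overall average in a scalar subquery and compare each group's MIN against it in HAVING

Corrected query:
SELECT customer FROM orders GROUP BY customer HAVING MIN(total) > (SELECT AVG(total) FROM orders)

Result:
customer
--------
Dave    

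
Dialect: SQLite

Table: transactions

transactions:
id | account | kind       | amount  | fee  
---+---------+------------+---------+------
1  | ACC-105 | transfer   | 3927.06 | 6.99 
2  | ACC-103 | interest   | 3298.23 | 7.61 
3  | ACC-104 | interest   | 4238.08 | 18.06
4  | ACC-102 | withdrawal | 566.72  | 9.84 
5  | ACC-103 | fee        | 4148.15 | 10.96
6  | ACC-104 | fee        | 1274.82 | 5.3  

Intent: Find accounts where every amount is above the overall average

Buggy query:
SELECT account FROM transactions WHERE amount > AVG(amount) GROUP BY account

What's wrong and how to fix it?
Bug: WHERE evaluates per row before aggregation, so AVG() is unavailable

Fix: Compute the overall average in a scalar subquery and compare each group's MIN against it in HAVING

Corrected query:
SELECT account FROM transactions GROUP BY account HAVING MIN(amount) > (SELECT AVG(amount) FROM transactions)

Result:
account
-------
ACC-103
ACC-105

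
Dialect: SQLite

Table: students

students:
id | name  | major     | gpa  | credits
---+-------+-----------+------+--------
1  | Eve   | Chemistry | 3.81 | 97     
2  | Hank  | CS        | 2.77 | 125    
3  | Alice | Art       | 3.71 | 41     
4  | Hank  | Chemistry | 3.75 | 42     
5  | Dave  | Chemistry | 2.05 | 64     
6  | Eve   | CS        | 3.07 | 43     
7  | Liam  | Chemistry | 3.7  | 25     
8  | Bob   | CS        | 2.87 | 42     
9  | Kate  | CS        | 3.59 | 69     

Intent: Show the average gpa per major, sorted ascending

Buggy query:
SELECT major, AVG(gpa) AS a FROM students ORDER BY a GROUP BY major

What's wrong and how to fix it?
Bug: GROUP BY must precede ORDER BY

Fix: Reorder: SELECT … FROM … GROUP BY … ORDER BY …

Corrected query:
SELECT major, AVG(gpa) AS a FROM students GROUP BY major ORDER BY a

Result:
major     | a     
----------+-------
CS        | 3.075 
Chemistry | 3.3275
Art       | 3.71  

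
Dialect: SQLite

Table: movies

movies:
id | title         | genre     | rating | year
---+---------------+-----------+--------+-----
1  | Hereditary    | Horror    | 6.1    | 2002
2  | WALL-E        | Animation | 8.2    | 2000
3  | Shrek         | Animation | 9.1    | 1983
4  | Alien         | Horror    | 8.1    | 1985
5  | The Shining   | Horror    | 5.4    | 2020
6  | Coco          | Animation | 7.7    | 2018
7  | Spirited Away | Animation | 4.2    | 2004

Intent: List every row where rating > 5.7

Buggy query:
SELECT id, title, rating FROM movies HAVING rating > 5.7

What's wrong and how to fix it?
Bug: HAVING filters the output of aggregation, but this query has no GROUP BY and no aggregate functions, so SQLite rejects it (HAVING clause on a non-aggregate query); the condition here is per row

Fix: Replace HAVING with WHERE since the condition applies to individual rows

Corrected query:
SELECT id, title, rating FROM movies WHERE rating > 5.7

Result:
id | title      | rating
---+------------+-------
1  | Hereditary | 6.1   
2  | WALL-E     | 8.2   
3  | Shrek      | 9.1   
4  | Alien      | 8.1   
6  | Coco       | 7.7   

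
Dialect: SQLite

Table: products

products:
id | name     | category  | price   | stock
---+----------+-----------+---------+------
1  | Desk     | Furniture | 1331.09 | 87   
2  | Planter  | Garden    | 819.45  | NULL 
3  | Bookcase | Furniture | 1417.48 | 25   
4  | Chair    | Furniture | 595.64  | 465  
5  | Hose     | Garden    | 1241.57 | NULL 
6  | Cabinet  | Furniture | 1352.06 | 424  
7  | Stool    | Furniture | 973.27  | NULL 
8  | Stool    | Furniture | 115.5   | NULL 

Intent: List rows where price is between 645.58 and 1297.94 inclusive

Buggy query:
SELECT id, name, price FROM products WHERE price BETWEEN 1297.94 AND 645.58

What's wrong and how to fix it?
Bug: BETWEEN expects the lower bound first; with 1297.94 AND 645.58 the range is empty

Fix: Write BETWEEN 645.58 AND 1297.94

Corrected query:
SELECT id, name, price FROM products WHERE price BETWEEN 645.58 AND 1297.94

Result:
id | name    | price  
---+---------+--------
2  | Planter | 819.45 
5  | Hose    | 1241.57
7  | Stool   | 973.27 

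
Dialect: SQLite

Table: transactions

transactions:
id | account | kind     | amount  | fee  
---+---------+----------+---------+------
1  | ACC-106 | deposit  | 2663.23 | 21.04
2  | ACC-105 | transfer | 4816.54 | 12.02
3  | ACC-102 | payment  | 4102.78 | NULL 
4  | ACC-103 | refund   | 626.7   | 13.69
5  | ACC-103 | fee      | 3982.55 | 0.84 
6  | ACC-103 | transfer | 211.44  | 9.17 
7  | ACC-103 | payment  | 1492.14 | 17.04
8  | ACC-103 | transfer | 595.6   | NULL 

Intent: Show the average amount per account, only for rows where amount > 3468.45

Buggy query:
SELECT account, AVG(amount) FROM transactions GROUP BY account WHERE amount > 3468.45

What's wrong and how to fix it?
Bug: Row-level WHERE must come before GROUP BY in the clause order

Fix: Place WHERE between FROM and GROUP BY

Corrected query:
SELECT account, AVG(amount) FROM transactions WHERE amount > 3468.45 GROUP BY account

Result:
account | AVG(amount)
--------+------------
ACC-102 | 4102.78    
ACC-103 | 3982.55    
ACC-105 | 4816.54    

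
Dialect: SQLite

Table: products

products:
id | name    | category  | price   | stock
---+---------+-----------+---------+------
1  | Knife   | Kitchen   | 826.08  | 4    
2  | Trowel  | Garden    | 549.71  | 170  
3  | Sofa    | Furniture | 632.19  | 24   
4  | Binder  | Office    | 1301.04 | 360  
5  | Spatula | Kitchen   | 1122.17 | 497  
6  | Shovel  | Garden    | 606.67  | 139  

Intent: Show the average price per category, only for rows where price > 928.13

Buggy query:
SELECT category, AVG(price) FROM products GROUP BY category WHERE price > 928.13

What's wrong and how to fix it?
Bug: Row-level WHERE must come before GROUP BY in the clause order

Fix: Move the WHERE clause before GROUP BY

Corrected query:
SELECT category, AVG(price) FROM products WHERE price > 928.13 GROUP BY category

Result:
category | AVG(price)
---------+-----------
Kitchen  | 1122.17   
Office   | 1301.04   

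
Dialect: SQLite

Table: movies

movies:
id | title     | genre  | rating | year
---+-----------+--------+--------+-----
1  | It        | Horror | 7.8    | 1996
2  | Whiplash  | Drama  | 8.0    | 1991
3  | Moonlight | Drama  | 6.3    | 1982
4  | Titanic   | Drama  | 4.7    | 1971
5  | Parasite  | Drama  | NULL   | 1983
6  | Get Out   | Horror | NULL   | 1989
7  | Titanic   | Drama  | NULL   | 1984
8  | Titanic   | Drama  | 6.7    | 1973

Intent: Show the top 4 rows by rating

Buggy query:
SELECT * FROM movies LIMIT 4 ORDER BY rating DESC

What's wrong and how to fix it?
Bug: ORDER BY cannot follow LIMIT; LIMIT is the final clause

Fix: Swap the clauses: ORDER BY first, then LIMIT

Corrected query:
SELECT * FROM movies ORDER BY rating DESC LIMIT 4

Result:
id | title     | genre  | rating | year
---+-----------+--------+--------+-----
2  | Whiplash  | Drama  | 8      | 1991
1  | It        | Horror | 7.8    | 1996
8  | Titanic   | Drama  | 6.7    | 1973
3  | Moonlight | Drama  | 6.3    | 1982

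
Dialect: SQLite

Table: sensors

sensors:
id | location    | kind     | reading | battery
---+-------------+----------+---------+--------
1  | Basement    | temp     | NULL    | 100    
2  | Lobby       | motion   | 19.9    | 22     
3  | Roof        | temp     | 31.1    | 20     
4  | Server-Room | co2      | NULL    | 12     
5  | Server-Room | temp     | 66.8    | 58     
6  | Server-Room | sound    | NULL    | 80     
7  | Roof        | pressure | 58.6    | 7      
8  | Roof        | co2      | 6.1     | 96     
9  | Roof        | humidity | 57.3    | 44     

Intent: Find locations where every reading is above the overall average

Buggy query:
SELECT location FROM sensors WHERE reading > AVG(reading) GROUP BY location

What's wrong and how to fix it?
Bug: WHERE evaluates per row before aggregation, so AVG() is unavailable

Fix: Use a subquery for AVG and a HAVING MIN(...) filter so the condition holds for every row in the group

Corrected query:
SELECT location FROM sensors GROUP BY location HAVING MIN(reading) > (SELECT AVG(reading) FROM sensors)

Result:
location   
-----------
Server-Room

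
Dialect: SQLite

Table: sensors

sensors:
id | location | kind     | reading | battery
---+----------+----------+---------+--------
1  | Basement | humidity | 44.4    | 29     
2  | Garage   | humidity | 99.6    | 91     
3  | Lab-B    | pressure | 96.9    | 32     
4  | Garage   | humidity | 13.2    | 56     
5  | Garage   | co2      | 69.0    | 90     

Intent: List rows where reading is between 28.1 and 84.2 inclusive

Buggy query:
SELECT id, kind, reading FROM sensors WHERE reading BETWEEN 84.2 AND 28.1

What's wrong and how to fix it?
Bug: The bounds are reversed; BETWEEN a AND b requires a <= b to match anything

Fix: Swap the bounds so the smaller value comes first

Corrected query:
SELECT id, kind, reading FROM sensors WHERE reading BETWEEN 28.1 AND 84.2

Result:
id | kind     | reading
---+----------+--------
1  | humidity | 44.4   
5  | co2      | 69     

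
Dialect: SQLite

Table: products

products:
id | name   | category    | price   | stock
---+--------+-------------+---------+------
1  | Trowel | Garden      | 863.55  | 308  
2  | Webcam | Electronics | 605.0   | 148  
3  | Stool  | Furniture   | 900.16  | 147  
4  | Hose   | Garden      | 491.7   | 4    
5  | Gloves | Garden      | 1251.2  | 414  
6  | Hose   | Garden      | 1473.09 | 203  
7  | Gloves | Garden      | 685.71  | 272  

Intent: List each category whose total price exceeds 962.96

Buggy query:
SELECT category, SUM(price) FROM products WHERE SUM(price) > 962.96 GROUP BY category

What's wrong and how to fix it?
Bug: SUM(price) is an aggregate, but WHERE filters rows before aggregation

Fix: Move the aggregate condition to a HAVING clause

Corrected query:
SELECT category, SUM(price) FROM products GROUP BY category HAVING SUM(price) > 962.96

Result:
category | SUM(price)
---------+-----------
Garden   | 4765.25   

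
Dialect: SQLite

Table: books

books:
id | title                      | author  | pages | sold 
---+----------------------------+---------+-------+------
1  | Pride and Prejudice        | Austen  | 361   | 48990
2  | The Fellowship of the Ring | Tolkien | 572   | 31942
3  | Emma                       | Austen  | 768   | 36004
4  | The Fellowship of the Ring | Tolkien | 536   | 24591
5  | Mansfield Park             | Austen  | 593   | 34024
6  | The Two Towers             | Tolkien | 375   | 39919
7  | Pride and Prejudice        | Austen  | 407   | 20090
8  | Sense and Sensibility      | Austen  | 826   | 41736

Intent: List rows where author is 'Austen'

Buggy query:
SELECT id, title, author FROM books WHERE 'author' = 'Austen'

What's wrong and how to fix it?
Bug: 'author' in single quotes is a string literal, not the column; the comparison is literal-vs-literal and never true

Fix: Remove the quotes around the column name (or use double quotes for an identifier)

Corrected query:
SELECT id, title, author FROM books WHERE author = 'Austen'

Result:
id | title                 | author
---+-----------------------+-------
1  | Pride and Prejudice   | Austen
3  | Emma                  | Austen
5  | Mansfield Park        | Austen
7  | Pride and Prejudice   | Austen
8  | Sense and Sensibility | Austen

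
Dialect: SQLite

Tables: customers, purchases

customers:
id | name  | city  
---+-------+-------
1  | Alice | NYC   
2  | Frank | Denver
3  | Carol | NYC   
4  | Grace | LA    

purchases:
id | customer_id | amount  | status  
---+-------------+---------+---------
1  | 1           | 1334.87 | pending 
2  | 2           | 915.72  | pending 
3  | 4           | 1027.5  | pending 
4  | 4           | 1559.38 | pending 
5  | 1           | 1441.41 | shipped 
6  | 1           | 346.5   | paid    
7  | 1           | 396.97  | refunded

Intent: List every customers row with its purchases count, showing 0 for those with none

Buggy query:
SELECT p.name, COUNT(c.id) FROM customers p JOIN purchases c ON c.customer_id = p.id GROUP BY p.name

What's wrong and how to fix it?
Bug: An inner join excludes parents with zero children

Fix: Switch to LEFT JOIN to retain unmatched parent rows

Corrected query:
SELECT p.name, COUNT(c.id) FROM customers p LEFT JOIN purchases c ON c.customer_id = p.id GROUP BY p.name

Result:
name  | COUNT(c.id)
------+------------
Alice | 4          
Carol | 0          
Frank | 1          
Grace | 2          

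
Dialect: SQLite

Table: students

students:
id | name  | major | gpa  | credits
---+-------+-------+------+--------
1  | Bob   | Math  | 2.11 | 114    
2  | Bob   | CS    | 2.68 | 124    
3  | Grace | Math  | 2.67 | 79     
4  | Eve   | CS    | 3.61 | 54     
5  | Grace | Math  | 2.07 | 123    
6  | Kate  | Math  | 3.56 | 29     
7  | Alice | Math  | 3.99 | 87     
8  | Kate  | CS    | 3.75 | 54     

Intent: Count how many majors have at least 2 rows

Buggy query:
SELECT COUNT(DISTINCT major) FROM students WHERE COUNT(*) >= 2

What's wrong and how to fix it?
Bug: WHERE filters individual rows, not groups, so a group-level COUNT is invalid there

Fix: Use a subquery that GROUPs and filters with HAVING, then count its rows

Corrected query:
SELECT COUNT(*) FROM (SELECT major FROM students GROUP BY major HAVING COUNT(*) >= 2)

Result:
COUNT(*)
--------
2       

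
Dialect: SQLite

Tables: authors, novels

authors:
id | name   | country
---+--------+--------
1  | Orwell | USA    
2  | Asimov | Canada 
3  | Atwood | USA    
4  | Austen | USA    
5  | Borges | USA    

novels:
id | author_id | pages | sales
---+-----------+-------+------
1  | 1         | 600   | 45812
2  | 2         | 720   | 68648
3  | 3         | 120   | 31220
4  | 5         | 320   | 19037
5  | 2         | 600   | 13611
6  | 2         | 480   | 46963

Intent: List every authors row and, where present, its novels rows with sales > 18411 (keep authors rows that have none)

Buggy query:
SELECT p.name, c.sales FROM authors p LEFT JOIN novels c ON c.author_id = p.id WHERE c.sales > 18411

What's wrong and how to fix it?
Bug: A WHERE condition on the right-hand table after LEFT JOIN drops unmatched parents

Fix: Move the right-table condition into the ON clause so unmatched parents are kept

Corrected query:
SELECT p.name, c.sales FROM authors p LEFT JOIN novels c ON c.author_id = p.id AND c.sales > 18411

Result:
name   | sales
-------+------
Orwell | 45812
Asimov | 46963
Asimov | 68648
Atwood | 31220
Austen | NULL 
Borges | 19037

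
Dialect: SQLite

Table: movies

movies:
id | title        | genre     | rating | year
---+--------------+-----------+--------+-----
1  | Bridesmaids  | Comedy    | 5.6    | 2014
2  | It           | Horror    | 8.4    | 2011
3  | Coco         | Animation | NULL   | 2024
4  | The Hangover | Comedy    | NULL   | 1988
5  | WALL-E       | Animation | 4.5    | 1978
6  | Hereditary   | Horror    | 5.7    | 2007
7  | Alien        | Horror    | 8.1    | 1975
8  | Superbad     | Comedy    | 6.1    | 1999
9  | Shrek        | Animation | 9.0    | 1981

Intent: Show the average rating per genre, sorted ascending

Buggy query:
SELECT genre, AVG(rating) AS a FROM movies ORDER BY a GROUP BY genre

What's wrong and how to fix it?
Bug: ORDER BY appears before GROUP BY; SQL clause order requires GROUP BY first

Fix: Move ORDER BY to the end, after GROUP BY

Corrected query:
SELECT genre, AVG(rating) AS a FROM movies GROUP BY genre ORDER BY a

Result:
genre     | a   
----------+-----
Comedy    | 5.85
Animation | 6.75
Horror    | 7.4 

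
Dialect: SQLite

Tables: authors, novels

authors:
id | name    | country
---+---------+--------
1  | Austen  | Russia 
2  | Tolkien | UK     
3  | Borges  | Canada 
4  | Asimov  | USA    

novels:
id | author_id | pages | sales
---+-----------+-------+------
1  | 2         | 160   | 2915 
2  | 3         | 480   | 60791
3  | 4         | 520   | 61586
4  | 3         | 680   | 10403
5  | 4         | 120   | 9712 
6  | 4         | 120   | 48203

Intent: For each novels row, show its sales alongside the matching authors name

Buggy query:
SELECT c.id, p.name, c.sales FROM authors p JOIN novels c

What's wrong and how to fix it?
Bug: JOIN with no ON clause produces a cartesian product; every novels row pairs with every authors row

Fix: Add ON c.author_id = p.id to the JOIN

Corrected query:
SELECT c.id, p.name, c.sales FROM authors p JOIN novels c ON c.author_id = p.id

Result:
id | name    | sales
---+---------+------
1  | Tolkien | 2915 
2  | Borges  | 60791
3  | Asimov  | 61586
4  | Borges  | 10403
5  | Asimov  | 9712 
6  | Asimov  | 48203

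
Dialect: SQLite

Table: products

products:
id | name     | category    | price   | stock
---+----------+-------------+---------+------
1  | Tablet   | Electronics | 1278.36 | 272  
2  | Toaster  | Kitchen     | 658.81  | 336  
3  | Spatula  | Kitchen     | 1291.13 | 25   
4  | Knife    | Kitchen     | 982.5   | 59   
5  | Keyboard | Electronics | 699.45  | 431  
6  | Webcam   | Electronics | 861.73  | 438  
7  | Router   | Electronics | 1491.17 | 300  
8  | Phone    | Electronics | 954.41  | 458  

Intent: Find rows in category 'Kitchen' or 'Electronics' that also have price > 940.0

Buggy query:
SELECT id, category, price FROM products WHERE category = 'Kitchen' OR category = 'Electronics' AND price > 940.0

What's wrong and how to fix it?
Bug: Without parentheses, AND is evaluated before OR, so the price filter only applies to the 'Electronics' branch

Fix: Add parentheses around the OR so the AND applies to both alternatives

Corrected query:
SELECT id, category, price FROM products WHERE (category = 'Kitchen' OR category = 'Electronics') AND price > 940.0

Result:
id | category    | price  
---+-------------+--------
1  | Electronics | 1278.36
3  | Kitchen     | 1291.13
4  | Kitchen     | 982.5  
7  | Electronics | 1491.17
8  | Electronics | 954.41 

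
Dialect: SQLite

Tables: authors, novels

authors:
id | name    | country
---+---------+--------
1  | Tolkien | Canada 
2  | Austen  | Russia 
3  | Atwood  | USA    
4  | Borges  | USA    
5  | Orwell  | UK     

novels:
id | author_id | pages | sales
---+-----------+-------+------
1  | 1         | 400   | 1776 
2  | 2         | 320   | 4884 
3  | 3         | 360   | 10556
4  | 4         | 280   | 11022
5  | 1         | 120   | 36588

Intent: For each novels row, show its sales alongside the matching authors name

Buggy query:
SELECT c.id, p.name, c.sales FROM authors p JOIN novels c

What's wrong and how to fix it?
Bug: JOIN with no ON clause produces a cartesian product; every novels row pairs with every authors row

Fix: Specify the join condition linking the foreign key to the parent id

Corrected query:
SELECT c.id, p.name, c.sales FROM authors p JOIN novels c ON c.author_id = p.id

Result:
id | name    | sales
---+---------+------
1  | Tolkien | 1776 
2  | Austen  | 4884 
3  | Atwood  | 10556
4  | Borges  | 11022
5  | Tolkien | 36588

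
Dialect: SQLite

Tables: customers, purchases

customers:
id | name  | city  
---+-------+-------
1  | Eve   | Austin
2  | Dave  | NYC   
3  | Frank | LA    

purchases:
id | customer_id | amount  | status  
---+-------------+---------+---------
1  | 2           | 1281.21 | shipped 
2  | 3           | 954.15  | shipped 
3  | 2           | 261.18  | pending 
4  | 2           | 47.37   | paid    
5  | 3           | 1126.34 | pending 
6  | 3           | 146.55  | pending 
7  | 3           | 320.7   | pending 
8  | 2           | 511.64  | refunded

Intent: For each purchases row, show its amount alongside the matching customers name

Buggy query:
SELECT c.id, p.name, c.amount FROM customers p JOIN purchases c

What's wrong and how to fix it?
Bug: Missing join condition: each purchases row is matched to all customers rows instead of just its own

Fix: Specify the join condition linking the foreign key to the parent id

Corrected query:
SELECT c.id, p.name, c.amount FROM customers p JOIN purchases c ON c.customer_id = p.id

Result:
id | name  | amount 
---+-------+--------
1  | Dave  | 1281.21
2  | Frank | 954.15 
3  | Dave  | 261.18 
4  | Dave  | 47.37  
5  | Frank | 1126.34
6  | Frank | 146.55 
7  | Frank | 320.7  
8  | Dave  | 511.64 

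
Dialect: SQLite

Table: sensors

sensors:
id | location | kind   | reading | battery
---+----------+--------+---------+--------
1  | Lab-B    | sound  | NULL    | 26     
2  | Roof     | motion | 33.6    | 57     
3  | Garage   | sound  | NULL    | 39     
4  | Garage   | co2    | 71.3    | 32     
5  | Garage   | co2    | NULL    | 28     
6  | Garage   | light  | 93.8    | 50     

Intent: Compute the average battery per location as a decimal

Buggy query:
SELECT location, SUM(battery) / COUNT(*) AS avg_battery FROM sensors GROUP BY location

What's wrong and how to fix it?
Bug: SUM(battery) and COUNT(*) are both integers; the division truncates the fractional part

Fix: Multiply by 1.0 (or CAST to REAL) to force floating-point division

Corrected query:
SELECT location, SUM(battery) * 1.0 / COUNT(*) AS avg_battery FROM sensors GROUP BY location

Result:
location | avg_battery
---------+------------
Garage   | 37.25      
Lab-B    | 26         
Roof     | 57         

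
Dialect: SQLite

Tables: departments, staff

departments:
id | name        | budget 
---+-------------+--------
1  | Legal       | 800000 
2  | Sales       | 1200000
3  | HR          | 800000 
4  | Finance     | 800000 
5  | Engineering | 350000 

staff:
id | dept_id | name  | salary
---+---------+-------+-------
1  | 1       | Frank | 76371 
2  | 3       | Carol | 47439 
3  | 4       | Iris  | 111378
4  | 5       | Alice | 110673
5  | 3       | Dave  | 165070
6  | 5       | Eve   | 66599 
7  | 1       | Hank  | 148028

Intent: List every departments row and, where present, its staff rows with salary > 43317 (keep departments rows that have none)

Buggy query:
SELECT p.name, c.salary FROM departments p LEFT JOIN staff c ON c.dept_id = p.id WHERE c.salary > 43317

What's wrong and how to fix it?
Bug: A WHERE condition on the right-hand table after LEFT JOIN drops unmatched parents

Fix: Put 'c.salary > 43317' in the JOIN's ON clause instead of WHERE

Corrected query:
SELECT p.name, c.salary FROM departments p LEFT JOIN staff c ON c.dept_id = p.id AND c.salary > 43317

Result:
name        | salary
------------+-------
Legal       | 76371 
Legal       | 148028
Sales       | NULL  
HR          | 47439 
HR          | 165070
Finance     | 111378
Engineering | 66599 
Engineering | 110673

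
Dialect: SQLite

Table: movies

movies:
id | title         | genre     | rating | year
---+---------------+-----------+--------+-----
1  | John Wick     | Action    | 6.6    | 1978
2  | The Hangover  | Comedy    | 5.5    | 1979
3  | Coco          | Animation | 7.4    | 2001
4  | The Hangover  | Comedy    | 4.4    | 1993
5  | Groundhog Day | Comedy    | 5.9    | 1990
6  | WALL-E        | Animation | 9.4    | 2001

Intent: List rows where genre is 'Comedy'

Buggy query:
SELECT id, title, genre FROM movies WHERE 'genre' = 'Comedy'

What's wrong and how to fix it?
Bug: Single quotes denote string literals in SQL; the column name is being compared as a constant string

Fix: Reference the column as genre without single quotes

Corrected query:
SELECT id, title, genre FROM movies WHERE genre = 'Comedy'

Result:
id | title         | genre 
---+---------------+-------
2  | The Hangover  | Comedy
4  | The Hangover  | Comedy
5  | Groundhog Day | Comedy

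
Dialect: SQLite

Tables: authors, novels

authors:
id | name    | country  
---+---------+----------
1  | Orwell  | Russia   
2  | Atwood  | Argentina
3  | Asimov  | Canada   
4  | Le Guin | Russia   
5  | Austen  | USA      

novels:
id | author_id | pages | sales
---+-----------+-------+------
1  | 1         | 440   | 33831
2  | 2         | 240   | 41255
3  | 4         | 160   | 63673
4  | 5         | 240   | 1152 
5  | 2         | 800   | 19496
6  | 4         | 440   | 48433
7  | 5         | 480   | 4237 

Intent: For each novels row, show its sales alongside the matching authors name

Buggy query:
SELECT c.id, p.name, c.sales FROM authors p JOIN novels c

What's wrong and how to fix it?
Bug: JOIN with no ON clause produces a cartesian product; every novels row pairs with every authors row

Fix: Specify the join condition linking the foreign key to the parent id

Corrected query:
SELECT c.id, p.name, c.sales FROM authors p JOIN novels c ON c.author_id = p.id

Result:
id | name    | sales
---+---------+------
1  | Orwell  | 33831
2  | Atwood  | 41255
3  | Le Guin | 63673
4  | Austen  | 1152 
5  | Atwood  | 19496
6  | Le Guin | 48433
7  | Austen  | 4237 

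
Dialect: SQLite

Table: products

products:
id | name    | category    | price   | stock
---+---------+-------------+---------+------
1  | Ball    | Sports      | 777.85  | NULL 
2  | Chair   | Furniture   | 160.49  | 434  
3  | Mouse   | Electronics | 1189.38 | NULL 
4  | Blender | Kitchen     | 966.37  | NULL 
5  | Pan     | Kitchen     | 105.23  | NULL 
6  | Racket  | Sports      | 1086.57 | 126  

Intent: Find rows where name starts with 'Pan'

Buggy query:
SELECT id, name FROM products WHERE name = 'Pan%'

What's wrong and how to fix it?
Bug: Wildcards only work with LIKE; '=' treats '%' as a literal character

Fix: Use LIKE for wildcard pattern matching

Corrected query:
SELECT id, name FROM products WHERE name LIKE 'Pan%'

Result:
id | name
---+-----
5  | Pan 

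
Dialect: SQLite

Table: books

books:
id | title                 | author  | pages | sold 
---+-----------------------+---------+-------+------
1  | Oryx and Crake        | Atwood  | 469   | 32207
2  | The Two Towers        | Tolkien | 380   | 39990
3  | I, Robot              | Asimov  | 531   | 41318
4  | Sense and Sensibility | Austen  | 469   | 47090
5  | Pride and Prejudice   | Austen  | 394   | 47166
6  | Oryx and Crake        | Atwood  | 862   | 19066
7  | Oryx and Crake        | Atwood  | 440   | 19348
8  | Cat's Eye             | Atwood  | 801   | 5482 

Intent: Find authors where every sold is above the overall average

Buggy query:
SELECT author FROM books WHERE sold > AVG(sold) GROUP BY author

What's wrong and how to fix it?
Bug: AVG() is an aggregate; it can't sit directly in WHERE

Fix: Compute the overall average in a scalar subquery and compare each group's MIN against it in HAVING

Corrected query:
SELECT author FROM books GROUP BY author HAVING MIN(sold) > (SELECT AVG(sold) FROM books)

Result:
author 
-------
Asimov 
Austen 
Tolkien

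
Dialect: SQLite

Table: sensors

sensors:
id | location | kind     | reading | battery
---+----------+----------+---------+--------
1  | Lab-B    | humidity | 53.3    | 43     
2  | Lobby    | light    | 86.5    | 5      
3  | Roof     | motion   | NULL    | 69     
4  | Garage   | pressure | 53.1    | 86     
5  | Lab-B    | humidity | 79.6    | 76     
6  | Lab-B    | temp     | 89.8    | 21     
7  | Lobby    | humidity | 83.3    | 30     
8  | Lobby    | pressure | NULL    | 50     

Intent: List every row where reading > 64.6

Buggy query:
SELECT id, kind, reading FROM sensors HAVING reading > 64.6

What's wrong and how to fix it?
Bug: HAVING filters the output of aggregation, but this query has no GROUP BY and no aggregate functions, so SQLite rejects it (HAVING clause on a non-aggregate query); the condition here is per row

Fix: Replace HAVING with WHERE since the condition applies to individual rows

Corrected query:
SELECT id, kind, reading FROM sensors WHERE reading > 64.6

Result:
id | kind     | reading
---+----------+--------
2  | light    | 86.5   
5  | humidity | 79.6   
6  | temp     | 89.8   
7  | humidity | 83.3   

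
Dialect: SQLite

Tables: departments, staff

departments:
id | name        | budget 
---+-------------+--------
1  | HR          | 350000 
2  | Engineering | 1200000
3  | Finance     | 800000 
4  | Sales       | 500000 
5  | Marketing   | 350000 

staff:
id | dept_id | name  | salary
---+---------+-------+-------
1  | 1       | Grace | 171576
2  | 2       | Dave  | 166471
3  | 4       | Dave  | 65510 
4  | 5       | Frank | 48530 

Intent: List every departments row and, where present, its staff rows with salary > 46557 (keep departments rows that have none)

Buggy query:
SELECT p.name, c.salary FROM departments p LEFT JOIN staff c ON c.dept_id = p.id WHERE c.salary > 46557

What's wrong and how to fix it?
Bug: Filtering c.salary in WHERE discards the NULL rows produced by LEFT JOIN, turning it into an inner join

Fix: Put 'c.salary > 46557' in the JOIN's ON clause instead of WHERE

Corrected query:
SELECT p.name, c.salary FROM departments p LEFT JOIN staff c ON c.dept_id = p.id AND c.salary > 46557

Result:
name        | salary
------------+-------
HR          | 171576
Engineering | 166471
Finance     | NULL  
Sales       | 65510 
Marketing   | 48530 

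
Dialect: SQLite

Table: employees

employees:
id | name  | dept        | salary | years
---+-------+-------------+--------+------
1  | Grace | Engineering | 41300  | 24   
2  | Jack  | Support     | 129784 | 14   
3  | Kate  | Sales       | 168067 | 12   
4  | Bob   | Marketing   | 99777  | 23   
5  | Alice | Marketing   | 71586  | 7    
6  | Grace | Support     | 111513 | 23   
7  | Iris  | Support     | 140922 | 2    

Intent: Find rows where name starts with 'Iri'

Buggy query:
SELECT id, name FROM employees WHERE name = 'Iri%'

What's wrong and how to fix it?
Bug: '=' compares the literal string including the % character; pattern matching needs LIKE

Fix: Replace '=' with LIKE so 'Iri%' is treated as a pattern

Corrected query:
SELECT id, name FROM employees WHERE name LIKE 'Iri%'

Result:
id | name
---+-----
7  | Iris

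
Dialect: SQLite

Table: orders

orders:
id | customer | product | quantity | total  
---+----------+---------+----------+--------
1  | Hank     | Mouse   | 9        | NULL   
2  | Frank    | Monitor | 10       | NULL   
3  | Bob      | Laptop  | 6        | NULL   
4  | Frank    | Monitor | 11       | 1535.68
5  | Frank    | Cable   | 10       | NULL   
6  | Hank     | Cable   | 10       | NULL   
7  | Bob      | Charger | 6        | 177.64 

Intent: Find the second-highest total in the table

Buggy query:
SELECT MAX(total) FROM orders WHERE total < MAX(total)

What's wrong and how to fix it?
Bug: MAX(total) on the right of the comparison is an aggregate-in-WHERE error

Fix: Put the inner MAX in a scalar subquery

Corrected query:
SELECT MAX(total) FROM orders WHERE total < (SELECT MAX(total) FROM orders)

Result:
MAX(total)
----------
177.64    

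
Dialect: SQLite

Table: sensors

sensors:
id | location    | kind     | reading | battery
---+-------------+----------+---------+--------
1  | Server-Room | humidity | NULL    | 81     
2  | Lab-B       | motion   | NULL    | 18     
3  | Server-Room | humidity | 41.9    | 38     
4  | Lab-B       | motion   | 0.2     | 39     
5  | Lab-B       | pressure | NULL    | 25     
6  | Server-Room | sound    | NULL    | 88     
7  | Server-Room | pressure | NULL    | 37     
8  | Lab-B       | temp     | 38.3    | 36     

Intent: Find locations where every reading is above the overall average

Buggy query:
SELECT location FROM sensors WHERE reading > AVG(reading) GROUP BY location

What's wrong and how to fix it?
Bug: AVG() is an aggregate; it can't sit directly in WHERE

Fix: Compute the overall average in a scalar subquery and compare each group's MIN against it in HAVING

Corrected query:
SELECT location FROM sensors GROUP BY location HAVING MIN(reading) > (SELECT AVG(reading) FROM sensors)

Result:
location   
-----------
Server-Room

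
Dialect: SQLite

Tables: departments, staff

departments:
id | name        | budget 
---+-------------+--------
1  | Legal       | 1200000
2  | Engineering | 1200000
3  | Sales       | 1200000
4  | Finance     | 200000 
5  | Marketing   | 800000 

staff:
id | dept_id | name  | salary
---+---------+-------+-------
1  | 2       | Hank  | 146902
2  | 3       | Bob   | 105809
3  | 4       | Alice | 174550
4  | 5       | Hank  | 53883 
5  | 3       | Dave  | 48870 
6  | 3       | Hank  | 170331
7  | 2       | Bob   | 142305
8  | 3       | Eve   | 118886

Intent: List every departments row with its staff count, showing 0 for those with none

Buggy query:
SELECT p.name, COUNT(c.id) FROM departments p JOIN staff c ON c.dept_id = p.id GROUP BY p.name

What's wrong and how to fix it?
Bug: INNER JOIN drops departments rows that have no matching staff rows

Fix: Use LEFT JOIN so parents without children still appear (COUNT(c.id) gives 0)

Corrected query:
SELECT p.name, COUNT(c.id) FROM departments p LEFT JOIN staff c ON c.dept_id = p.id GROUP BY p.name

Result:
name        | COUNT(c.id)
------------+------------
Engineering | 2          
Finance     | 1          
Legal       | 0          
Marketing   | 1          
Sales       | 4          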